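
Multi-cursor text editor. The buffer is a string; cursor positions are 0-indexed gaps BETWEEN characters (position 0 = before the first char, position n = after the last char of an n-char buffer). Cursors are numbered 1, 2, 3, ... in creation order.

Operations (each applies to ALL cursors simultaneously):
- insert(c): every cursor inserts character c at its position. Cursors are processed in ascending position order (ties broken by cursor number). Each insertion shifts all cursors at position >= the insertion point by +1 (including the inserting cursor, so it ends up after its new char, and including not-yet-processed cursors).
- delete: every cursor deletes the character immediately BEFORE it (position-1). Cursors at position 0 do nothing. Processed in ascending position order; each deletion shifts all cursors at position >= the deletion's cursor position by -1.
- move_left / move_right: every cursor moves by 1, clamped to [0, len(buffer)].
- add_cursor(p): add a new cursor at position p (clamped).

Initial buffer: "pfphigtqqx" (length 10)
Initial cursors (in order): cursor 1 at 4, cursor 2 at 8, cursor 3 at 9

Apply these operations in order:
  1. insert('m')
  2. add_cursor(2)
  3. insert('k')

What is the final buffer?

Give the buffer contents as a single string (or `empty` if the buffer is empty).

Answer: pfkphmkigtqmkqmkx

Derivation:
After op 1 (insert('m')): buffer="pfphmigtqmqmx" (len 13), cursors c1@5 c2@10 c3@12, authorship ....1....2.3.
After op 2 (add_cursor(2)): buffer="pfphmigtqmqmx" (len 13), cursors c4@2 c1@5 c2@10 c3@12, authorship ....1....2.3.
After op 3 (insert('k')): buffer="pfkphmkigtqmkqmkx" (len 17), cursors c4@3 c1@7 c2@13 c3@16, authorship ..4..11....22.33.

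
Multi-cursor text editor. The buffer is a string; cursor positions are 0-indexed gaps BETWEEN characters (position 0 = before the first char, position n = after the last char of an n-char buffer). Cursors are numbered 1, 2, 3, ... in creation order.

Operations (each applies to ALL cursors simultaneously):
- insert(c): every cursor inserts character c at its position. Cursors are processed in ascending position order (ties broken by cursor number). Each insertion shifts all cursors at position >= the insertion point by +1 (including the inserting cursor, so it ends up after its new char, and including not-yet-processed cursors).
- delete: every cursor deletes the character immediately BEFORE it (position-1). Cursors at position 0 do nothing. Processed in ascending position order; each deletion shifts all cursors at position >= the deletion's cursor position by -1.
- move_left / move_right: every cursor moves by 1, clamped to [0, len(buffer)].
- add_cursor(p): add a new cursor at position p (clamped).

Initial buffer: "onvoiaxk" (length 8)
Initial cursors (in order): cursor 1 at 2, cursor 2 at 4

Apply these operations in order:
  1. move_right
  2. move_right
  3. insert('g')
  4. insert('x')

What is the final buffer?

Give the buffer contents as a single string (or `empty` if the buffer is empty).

Answer: onvogxiagxxk

Derivation:
After op 1 (move_right): buffer="onvoiaxk" (len 8), cursors c1@3 c2@5, authorship ........
After op 2 (move_right): buffer="onvoiaxk" (len 8), cursors c1@4 c2@6, authorship ........
After op 3 (insert('g')): buffer="onvogiagxk" (len 10), cursors c1@5 c2@8, authorship ....1..2..
After op 4 (insert('x')): buffer="onvogxiagxxk" (len 12), cursors c1@6 c2@10, authorship ....11..22..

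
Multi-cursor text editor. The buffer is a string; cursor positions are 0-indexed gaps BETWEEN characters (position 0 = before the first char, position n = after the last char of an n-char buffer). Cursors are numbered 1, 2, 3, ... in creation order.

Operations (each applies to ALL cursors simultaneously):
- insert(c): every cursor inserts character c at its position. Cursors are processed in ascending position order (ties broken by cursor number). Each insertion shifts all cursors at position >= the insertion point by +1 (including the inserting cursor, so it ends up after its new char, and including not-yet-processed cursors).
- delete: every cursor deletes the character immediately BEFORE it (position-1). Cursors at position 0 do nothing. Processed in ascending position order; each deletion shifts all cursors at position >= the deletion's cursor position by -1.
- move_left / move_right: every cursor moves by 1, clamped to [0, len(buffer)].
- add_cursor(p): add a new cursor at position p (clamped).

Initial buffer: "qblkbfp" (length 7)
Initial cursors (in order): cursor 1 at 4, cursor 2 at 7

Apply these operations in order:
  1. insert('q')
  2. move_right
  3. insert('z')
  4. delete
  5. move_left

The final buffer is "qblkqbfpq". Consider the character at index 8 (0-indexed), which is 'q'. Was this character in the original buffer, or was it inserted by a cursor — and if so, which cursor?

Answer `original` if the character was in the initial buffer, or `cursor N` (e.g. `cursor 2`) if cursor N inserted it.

Answer: cursor 2

Derivation:
After op 1 (insert('q')): buffer="qblkqbfpq" (len 9), cursors c1@5 c2@9, authorship ....1...2
After op 2 (move_right): buffer="qblkqbfpq" (len 9), cursors c1@6 c2@9, authorship ....1...2
After op 3 (insert('z')): buffer="qblkqbzfpqz" (len 11), cursors c1@7 c2@11, authorship ....1.1..22
After op 4 (delete): buffer="qblkqbfpq" (len 9), cursors c1@6 c2@9, authorship ....1...2
After op 5 (move_left): buffer="qblkqbfpq" (len 9), cursors c1@5 c2@8, authorship ....1...2
Authorship (.=original, N=cursor N): . . . . 1 . . . 2
Index 8: author = 2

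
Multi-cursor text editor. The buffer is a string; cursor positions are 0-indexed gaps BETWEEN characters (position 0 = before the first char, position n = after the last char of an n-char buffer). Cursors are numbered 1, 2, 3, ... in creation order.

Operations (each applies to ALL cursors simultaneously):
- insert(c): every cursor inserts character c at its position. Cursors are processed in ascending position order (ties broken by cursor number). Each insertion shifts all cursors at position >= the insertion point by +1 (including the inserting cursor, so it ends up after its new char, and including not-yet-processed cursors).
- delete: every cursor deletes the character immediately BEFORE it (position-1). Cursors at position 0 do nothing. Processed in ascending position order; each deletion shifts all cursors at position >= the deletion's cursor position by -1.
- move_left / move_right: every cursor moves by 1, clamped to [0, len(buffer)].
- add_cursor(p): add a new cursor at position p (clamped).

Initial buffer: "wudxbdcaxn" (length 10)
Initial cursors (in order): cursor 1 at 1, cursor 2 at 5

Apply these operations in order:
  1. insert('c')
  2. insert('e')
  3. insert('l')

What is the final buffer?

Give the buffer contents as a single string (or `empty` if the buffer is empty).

After op 1 (insert('c')): buffer="wcudxbcdcaxn" (len 12), cursors c1@2 c2@7, authorship .1....2.....
After op 2 (insert('e')): buffer="wceudxbcedcaxn" (len 14), cursors c1@3 c2@9, authorship .11....22.....
After op 3 (insert('l')): buffer="wceludxbceldcaxn" (len 16), cursors c1@4 c2@11, authorship .111....222.....

Answer: wceludxbceldcaxn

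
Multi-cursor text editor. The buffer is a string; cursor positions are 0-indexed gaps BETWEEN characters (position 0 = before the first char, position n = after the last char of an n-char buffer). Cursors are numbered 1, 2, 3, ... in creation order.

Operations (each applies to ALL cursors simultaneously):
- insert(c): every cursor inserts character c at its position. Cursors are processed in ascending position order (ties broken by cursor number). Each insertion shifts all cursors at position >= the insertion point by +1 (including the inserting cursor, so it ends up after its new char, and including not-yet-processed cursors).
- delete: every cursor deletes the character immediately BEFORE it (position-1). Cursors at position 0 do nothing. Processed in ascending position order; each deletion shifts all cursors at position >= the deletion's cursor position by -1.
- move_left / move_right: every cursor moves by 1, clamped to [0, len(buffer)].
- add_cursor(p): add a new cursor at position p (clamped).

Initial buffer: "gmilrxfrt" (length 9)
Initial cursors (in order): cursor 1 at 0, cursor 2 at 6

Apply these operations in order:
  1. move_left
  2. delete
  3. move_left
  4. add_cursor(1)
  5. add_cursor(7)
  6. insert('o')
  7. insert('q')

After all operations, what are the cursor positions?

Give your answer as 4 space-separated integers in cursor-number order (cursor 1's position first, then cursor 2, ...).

Answer: 2 9 5 15

Derivation:
After op 1 (move_left): buffer="gmilrxfrt" (len 9), cursors c1@0 c2@5, authorship .........
After op 2 (delete): buffer="gmilxfrt" (len 8), cursors c1@0 c2@4, authorship ........
After op 3 (move_left): buffer="gmilxfrt" (len 8), cursors c1@0 c2@3, authorship ........
After op 4 (add_cursor(1)): buffer="gmilxfrt" (len 8), cursors c1@0 c3@1 c2@3, authorship ........
After op 5 (add_cursor(7)): buffer="gmilxfrt" (len 8), cursors c1@0 c3@1 c2@3 c4@7, authorship ........
After op 6 (insert('o')): buffer="ogomiolxfrot" (len 12), cursors c1@1 c3@3 c2@6 c4@11, authorship 1.3..2....4.
After op 7 (insert('q')): buffer="oqgoqmioqlxfroqt" (len 16), cursors c1@2 c3@5 c2@9 c4@15, authorship 11.33..22....44.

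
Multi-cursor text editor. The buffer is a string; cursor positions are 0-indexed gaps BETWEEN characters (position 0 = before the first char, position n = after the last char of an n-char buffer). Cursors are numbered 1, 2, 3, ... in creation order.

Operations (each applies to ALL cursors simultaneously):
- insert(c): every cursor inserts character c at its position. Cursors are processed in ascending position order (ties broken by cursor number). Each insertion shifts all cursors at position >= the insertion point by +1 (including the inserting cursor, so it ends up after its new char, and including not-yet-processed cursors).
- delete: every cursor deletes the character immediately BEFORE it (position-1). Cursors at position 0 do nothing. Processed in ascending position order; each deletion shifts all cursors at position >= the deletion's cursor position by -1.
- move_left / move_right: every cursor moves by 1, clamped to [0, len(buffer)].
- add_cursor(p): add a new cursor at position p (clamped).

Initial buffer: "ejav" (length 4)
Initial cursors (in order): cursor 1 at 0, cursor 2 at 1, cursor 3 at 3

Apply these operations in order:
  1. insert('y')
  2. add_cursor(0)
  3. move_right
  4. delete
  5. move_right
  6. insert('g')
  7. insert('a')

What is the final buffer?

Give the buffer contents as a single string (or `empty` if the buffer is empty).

Answer: yggaaagayga

Derivation:
After op 1 (insert('y')): buffer="yeyjayv" (len 7), cursors c1@1 c2@3 c3@6, authorship 1.2..3.
After op 2 (add_cursor(0)): buffer="yeyjayv" (len 7), cursors c4@0 c1@1 c2@3 c3@6, authorship 1.2..3.
After op 3 (move_right): buffer="yeyjayv" (len 7), cursors c4@1 c1@2 c2@4 c3@7, authorship 1.2..3.
After op 4 (delete): buffer="yay" (len 3), cursors c1@0 c4@0 c2@1 c3@3, authorship 2.3
After op 5 (move_right): buffer="yay" (len 3), cursors c1@1 c4@1 c2@2 c3@3, authorship 2.3
After op 6 (insert('g')): buffer="yggagyg" (len 7), cursors c1@3 c4@3 c2@5 c3@7, authorship 214.233
After op 7 (insert('a')): buffer="yggaaagayga" (len 11), cursors c1@5 c4@5 c2@8 c3@11, authorship 21414.22333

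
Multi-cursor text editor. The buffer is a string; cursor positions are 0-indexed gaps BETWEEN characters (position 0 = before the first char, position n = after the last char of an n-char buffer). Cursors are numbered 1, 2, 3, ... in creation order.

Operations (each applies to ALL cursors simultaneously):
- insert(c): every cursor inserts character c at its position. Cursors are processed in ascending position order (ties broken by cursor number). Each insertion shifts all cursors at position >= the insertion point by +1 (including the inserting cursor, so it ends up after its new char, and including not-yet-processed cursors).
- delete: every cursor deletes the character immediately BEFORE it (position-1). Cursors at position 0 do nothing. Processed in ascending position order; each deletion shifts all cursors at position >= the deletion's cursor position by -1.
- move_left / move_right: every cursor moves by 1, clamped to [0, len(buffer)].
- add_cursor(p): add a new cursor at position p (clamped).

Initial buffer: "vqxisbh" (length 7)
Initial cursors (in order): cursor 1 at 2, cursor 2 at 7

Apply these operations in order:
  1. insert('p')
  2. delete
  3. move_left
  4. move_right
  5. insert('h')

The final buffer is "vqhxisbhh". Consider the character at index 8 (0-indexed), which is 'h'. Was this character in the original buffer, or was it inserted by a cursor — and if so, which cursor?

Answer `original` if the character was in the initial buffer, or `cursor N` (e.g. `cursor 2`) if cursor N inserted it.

After op 1 (insert('p')): buffer="vqpxisbhp" (len 9), cursors c1@3 c2@9, authorship ..1.....2
After op 2 (delete): buffer="vqxisbh" (len 7), cursors c1@2 c2@7, authorship .......
After op 3 (move_left): buffer="vqxisbh" (len 7), cursors c1@1 c2@6, authorship .......
After op 4 (move_right): buffer="vqxisbh" (len 7), cursors c1@2 c2@7, authorship .......
After op 5 (insert('h')): buffer="vqhxisbhh" (len 9), cursors c1@3 c2@9, authorship ..1.....2
Authorship (.=original, N=cursor N): . . 1 . . . . . 2
Index 8: author = 2

Answer: cursor 2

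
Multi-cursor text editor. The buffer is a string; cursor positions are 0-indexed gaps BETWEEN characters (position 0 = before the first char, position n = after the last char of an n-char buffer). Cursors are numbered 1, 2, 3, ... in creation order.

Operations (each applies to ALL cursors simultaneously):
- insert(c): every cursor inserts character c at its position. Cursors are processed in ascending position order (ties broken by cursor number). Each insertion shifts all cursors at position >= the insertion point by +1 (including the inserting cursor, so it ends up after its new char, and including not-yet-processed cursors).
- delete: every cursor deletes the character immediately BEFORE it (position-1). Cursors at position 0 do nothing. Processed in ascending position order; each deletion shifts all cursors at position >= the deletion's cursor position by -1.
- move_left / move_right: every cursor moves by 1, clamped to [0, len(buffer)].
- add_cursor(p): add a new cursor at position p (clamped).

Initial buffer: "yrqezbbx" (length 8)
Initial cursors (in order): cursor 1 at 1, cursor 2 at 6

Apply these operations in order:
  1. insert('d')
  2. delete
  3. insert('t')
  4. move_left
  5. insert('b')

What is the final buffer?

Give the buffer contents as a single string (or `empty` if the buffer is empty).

Answer: ybtrqezbbtbx

Derivation:
After op 1 (insert('d')): buffer="ydrqezbdbx" (len 10), cursors c1@2 c2@8, authorship .1.....2..
After op 2 (delete): buffer="yrqezbbx" (len 8), cursors c1@1 c2@6, authorship ........
After op 3 (insert('t')): buffer="ytrqezbtbx" (len 10), cursors c1@2 c2@8, authorship .1.....2..
After op 4 (move_left): buffer="ytrqezbtbx" (len 10), cursors c1@1 c2@7, authorship .1.....2..
After op 5 (insert('b')): buffer="ybtrqezbbtbx" (len 12), cursors c1@2 c2@9, authorship .11.....22..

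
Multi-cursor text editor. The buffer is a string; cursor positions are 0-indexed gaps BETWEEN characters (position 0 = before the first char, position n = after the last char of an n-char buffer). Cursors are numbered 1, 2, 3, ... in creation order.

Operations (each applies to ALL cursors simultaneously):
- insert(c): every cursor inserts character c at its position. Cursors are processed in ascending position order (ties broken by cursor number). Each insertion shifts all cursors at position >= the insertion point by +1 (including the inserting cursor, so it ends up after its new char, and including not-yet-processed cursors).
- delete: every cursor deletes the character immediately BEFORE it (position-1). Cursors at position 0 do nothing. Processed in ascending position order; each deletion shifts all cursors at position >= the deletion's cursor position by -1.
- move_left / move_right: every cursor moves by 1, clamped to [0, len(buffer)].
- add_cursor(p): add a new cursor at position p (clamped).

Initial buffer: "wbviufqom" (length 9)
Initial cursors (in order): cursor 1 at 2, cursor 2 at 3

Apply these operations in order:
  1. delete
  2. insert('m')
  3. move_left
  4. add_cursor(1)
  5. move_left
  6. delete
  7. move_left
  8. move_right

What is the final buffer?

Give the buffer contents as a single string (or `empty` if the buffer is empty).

After op 1 (delete): buffer="wiufqom" (len 7), cursors c1@1 c2@1, authorship .......
After op 2 (insert('m')): buffer="wmmiufqom" (len 9), cursors c1@3 c2@3, authorship .12......
After op 3 (move_left): buffer="wmmiufqom" (len 9), cursors c1@2 c2@2, authorship .12......
After op 4 (add_cursor(1)): buffer="wmmiufqom" (len 9), cursors c3@1 c1@2 c2@2, authorship .12......
After op 5 (move_left): buffer="wmmiufqom" (len 9), cursors c3@0 c1@1 c2@1, authorship .12......
After op 6 (delete): buffer="mmiufqom" (len 8), cursors c1@0 c2@0 c3@0, authorship 12......
After op 7 (move_left): buffer="mmiufqom" (len 8), cursors c1@0 c2@0 c3@0, authorship 12......
After op 8 (move_right): buffer="mmiufqom" (len 8), cursors c1@1 c2@1 c3@1, authorship 12......

Answer: mmiufqom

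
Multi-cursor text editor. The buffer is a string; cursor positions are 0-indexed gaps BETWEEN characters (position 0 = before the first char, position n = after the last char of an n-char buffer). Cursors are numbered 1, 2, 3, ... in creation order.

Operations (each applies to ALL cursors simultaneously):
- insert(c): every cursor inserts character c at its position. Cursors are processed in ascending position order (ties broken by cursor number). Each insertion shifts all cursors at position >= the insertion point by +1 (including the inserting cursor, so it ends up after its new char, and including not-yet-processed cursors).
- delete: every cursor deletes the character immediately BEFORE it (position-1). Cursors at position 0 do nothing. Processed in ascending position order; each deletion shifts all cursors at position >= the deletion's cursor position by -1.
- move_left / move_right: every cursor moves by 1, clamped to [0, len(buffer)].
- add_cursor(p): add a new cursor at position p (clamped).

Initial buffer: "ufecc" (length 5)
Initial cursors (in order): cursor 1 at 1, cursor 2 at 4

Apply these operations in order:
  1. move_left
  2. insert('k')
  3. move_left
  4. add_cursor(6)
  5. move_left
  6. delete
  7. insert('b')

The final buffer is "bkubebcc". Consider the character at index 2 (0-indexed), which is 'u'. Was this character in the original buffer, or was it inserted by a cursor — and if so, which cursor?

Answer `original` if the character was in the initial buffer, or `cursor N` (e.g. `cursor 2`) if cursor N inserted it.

Answer: original

Derivation:
After op 1 (move_left): buffer="ufecc" (len 5), cursors c1@0 c2@3, authorship .....
After op 2 (insert('k')): buffer="kufekcc" (len 7), cursors c1@1 c2@5, authorship 1...2..
After op 3 (move_left): buffer="kufekcc" (len 7), cursors c1@0 c2@4, authorship 1...2..
After op 4 (add_cursor(6)): buffer="kufekcc" (len 7), cursors c1@0 c2@4 c3@6, authorship 1...2..
After op 5 (move_left): buffer="kufekcc" (len 7), cursors c1@0 c2@3 c3@5, authorship 1...2..
After op 6 (delete): buffer="kuecc" (len 5), cursors c1@0 c2@2 c3@3, authorship 1....
After op 7 (insert('b')): buffer="bkubebcc" (len 8), cursors c1@1 c2@4 c3@6, authorship 11.2.3..
Authorship (.=original, N=cursor N): 1 1 . 2 . 3 . .
Index 2: author = original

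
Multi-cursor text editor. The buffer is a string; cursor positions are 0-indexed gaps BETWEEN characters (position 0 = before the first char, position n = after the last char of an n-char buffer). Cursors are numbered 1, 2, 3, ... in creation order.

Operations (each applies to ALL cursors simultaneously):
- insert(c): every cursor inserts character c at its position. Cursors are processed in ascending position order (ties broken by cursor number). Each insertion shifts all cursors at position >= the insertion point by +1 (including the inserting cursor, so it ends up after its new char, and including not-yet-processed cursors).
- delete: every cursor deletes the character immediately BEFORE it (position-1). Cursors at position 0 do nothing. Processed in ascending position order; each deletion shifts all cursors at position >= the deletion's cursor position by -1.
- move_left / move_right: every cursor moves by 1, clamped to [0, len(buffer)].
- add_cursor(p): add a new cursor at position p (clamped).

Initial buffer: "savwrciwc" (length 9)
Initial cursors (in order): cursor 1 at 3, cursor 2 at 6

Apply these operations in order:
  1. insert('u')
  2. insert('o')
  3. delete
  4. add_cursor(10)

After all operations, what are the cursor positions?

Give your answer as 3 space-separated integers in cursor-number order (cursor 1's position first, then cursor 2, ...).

Answer: 4 8 10

Derivation:
After op 1 (insert('u')): buffer="savuwrcuiwc" (len 11), cursors c1@4 c2@8, authorship ...1...2...
After op 2 (insert('o')): buffer="savuowrcuoiwc" (len 13), cursors c1@5 c2@10, authorship ...11...22...
After op 3 (delete): buffer="savuwrcuiwc" (len 11), cursors c1@4 c2@8, authorship ...1...2...
After op 4 (add_cursor(10)): buffer="savuwrcuiwc" (len 11), cursors c1@4 c2@8 c3@10, authorship ...1...2...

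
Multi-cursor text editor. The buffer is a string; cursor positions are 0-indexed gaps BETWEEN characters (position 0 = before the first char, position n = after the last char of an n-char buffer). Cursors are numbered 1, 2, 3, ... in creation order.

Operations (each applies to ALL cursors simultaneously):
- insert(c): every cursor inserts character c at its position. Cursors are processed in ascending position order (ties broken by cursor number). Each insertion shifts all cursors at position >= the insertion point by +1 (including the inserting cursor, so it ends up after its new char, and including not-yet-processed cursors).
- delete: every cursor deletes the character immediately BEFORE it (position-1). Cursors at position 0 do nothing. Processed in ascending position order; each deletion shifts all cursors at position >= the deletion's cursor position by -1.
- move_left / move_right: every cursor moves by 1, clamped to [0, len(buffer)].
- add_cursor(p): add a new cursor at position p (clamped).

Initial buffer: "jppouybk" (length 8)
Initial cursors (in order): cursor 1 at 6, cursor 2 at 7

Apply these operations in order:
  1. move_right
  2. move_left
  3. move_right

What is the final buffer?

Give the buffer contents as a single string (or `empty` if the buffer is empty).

After op 1 (move_right): buffer="jppouybk" (len 8), cursors c1@7 c2@8, authorship ........
After op 2 (move_left): buffer="jppouybk" (len 8), cursors c1@6 c2@7, authorship ........
After op 3 (move_right): buffer="jppouybk" (len 8), cursors c1@7 c2@8, authorship ........

Answer: jppouybk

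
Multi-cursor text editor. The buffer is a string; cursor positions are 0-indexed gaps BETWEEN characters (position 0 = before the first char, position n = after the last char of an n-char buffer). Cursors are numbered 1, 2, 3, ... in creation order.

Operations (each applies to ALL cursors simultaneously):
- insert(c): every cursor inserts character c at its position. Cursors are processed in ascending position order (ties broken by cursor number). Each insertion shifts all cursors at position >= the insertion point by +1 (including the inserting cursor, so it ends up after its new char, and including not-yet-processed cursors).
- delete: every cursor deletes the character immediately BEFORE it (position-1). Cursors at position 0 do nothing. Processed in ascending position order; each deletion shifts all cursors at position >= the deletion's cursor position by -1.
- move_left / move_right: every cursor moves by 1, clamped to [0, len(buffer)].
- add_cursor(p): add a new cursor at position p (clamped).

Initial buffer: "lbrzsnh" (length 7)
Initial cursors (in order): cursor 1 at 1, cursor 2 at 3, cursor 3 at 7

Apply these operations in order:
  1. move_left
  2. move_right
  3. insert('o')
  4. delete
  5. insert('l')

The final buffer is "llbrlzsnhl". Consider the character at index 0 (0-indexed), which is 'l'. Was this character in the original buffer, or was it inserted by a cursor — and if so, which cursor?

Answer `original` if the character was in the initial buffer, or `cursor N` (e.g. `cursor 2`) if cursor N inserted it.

After op 1 (move_left): buffer="lbrzsnh" (len 7), cursors c1@0 c2@2 c3@6, authorship .......
After op 2 (move_right): buffer="lbrzsnh" (len 7), cursors c1@1 c2@3 c3@7, authorship .......
After op 3 (insert('o')): buffer="lobrozsnho" (len 10), cursors c1@2 c2@5 c3@10, authorship .1..2....3
After op 4 (delete): buffer="lbrzsnh" (len 7), cursors c1@1 c2@3 c3@7, authorship .......
After op 5 (insert('l')): buffer="llbrlzsnhl" (len 10), cursors c1@2 c2@5 c3@10, authorship .1..2....3
Authorship (.=original, N=cursor N): . 1 . . 2 . . . . 3
Index 0: author = original

Answer: original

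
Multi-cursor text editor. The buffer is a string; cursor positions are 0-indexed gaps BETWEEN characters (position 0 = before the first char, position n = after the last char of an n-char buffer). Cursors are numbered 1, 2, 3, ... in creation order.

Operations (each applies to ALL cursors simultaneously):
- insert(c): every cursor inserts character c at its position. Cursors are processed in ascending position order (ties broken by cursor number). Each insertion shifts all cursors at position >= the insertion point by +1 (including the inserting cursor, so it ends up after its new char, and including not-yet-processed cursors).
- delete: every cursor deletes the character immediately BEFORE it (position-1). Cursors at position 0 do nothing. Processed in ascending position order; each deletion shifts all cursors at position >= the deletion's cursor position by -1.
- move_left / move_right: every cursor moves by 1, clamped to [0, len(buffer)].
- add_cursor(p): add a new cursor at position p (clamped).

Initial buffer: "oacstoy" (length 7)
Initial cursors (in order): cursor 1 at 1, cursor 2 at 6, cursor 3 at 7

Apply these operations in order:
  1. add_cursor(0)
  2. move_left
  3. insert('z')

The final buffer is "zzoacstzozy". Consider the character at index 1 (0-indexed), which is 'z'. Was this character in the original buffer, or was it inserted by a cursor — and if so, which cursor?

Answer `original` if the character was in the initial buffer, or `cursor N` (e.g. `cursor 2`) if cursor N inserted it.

After op 1 (add_cursor(0)): buffer="oacstoy" (len 7), cursors c4@0 c1@1 c2@6 c3@7, authorship .......
After op 2 (move_left): buffer="oacstoy" (len 7), cursors c1@0 c4@0 c2@5 c3@6, authorship .......
After op 3 (insert('z')): buffer="zzoacstzozy" (len 11), cursors c1@2 c4@2 c2@8 c3@10, authorship 14.....2.3.
Authorship (.=original, N=cursor N): 1 4 . . . . . 2 . 3 .
Index 1: author = 4

Answer: cursor 4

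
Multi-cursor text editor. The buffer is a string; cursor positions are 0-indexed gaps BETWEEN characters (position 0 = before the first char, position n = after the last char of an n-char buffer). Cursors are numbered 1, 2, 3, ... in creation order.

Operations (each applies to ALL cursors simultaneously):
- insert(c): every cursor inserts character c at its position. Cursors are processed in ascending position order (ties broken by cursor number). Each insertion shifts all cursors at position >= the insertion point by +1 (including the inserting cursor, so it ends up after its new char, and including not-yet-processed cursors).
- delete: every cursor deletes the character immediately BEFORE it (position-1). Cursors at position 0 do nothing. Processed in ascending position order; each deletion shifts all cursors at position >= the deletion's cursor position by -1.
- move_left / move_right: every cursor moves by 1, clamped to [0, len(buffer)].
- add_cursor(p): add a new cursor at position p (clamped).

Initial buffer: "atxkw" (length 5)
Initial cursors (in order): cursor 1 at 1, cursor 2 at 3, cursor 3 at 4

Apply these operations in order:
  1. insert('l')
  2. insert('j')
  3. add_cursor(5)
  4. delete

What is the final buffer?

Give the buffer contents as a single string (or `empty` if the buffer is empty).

After op 1 (insert('l')): buffer="altxlklw" (len 8), cursors c1@2 c2@5 c3@7, authorship .1..2.3.
After op 2 (insert('j')): buffer="aljtxljkljw" (len 11), cursors c1@3 c2@7 c3@10, authorship .11..22.33.
After op 3 (add_cursor(5)): buffer="aljtxljkljw" (len 11), cursors c1@3 c4@5 c2@7 c3@10, authorship .11..22.33.
After op 4 (delete): buffer="altlklw" (len 7), cursors c1@2 c4@3 c2@4 c3@6, authorship .1.2.3.

Answer: altlklw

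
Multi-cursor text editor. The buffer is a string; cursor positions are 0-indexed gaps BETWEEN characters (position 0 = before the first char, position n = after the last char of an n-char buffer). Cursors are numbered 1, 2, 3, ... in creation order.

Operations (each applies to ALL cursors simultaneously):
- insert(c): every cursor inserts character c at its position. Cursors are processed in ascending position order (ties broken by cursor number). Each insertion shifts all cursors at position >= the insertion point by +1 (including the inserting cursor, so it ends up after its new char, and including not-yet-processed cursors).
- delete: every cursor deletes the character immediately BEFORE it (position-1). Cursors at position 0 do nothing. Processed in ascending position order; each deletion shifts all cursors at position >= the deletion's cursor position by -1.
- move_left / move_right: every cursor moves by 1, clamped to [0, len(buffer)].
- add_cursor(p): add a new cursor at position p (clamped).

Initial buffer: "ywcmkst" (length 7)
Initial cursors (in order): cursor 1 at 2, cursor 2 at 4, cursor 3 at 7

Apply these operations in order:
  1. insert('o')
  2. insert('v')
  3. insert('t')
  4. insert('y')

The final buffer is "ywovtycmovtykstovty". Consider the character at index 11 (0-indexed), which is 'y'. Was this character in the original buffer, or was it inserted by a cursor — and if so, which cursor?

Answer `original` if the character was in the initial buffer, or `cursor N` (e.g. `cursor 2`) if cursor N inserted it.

After op 1 (insert('o')): buffer="ywocmoksto" (len 10), cursors c1@3 c2@6 c3@10, authorship ..1..2...3
After op 2 (insert('v')): buffer="ywovcmovkstov" (len 13), cursors c1@4 c2@8 c3@13, authorship ..11..22...33
After op 3 (insert('t')): buffer="ywovtcmovtkstovt" (len 16), cursors c1@5 c2@10 c3@16, authorship ..111..222...333
After op 4 (insert('y')): buffer="ywovtycmovtykstovty" (len 19), cursors c1@6 c2@12 c3@19, authorship ..1111..2222...3333
Authorship (.=original, N=cursor N): . . 1 1 1 1 . . 2 2 2 2 . . . 3 3 3 3
Index 11: author = 2

Answer: cursor 2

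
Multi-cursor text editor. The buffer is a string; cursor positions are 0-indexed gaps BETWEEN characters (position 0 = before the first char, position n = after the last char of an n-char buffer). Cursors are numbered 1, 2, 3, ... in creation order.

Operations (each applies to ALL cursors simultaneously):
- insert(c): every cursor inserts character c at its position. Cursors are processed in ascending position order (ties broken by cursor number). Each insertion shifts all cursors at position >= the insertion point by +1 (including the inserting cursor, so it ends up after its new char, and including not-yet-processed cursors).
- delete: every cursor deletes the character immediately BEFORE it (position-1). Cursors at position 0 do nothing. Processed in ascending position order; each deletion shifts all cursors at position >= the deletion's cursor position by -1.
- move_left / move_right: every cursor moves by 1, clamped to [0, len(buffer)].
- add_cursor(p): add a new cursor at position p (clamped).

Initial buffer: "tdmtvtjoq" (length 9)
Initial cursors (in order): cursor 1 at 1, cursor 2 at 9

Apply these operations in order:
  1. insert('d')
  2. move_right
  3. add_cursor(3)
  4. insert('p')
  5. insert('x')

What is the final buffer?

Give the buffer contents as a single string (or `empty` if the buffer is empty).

After op 1 (insert('d')): buffer="tddmtvtjoqd" (len 11), cursors c1@2 c2@11, authorship .1........2
After op 2 (move_right): buffer="tddmtvtjoqd" (len 11), cursors c1@3 c2@11, authorship .1........2
After op 3 (add_cursor(3)): buffer="tddmtvtjoqd" (len 11), cursors c1@3 c3@3 c2@11, authorship .1........2
After op 4 (insert('p')): buffer="tddppmtvtjoqdp" (len 14), cursors c1@5 c3@5 c2@14, authorship .1.13.......22
After op 5 (insert('x')): buffer="tddppxxmtvtjoqdpx" (len 17), cursors c1@7 c3@7 c2@17, authorship .1.1313.......222

Answer: tddppxxmtvtjoqdpx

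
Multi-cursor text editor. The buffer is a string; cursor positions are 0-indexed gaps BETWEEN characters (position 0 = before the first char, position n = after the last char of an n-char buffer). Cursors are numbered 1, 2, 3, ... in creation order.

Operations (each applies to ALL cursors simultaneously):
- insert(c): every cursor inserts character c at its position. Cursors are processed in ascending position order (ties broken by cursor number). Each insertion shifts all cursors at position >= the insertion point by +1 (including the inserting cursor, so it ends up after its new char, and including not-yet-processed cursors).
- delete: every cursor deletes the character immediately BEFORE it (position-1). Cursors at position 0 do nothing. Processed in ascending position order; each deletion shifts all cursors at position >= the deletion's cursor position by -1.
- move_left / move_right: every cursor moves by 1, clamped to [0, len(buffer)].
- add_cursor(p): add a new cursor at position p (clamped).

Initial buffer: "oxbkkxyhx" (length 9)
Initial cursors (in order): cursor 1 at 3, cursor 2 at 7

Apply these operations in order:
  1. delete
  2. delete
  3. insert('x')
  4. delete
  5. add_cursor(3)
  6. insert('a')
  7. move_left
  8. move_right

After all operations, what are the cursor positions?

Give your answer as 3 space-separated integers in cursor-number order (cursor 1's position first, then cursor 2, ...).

After op 1 (delete): buffer="oxkkxhx" (len 7), cursors c1@2 c2@5, authorship .......
After op 2 (delete): buffer="okkhx" (len 5), cursors c1@1 c2@3, authorship .....
After op 3 (insert('x')): buffer="oxkkxhx" (len 7), cursors c1@2 c2@5, authorship .1..2..
After op 4 (delete): buffer="okkhx" (len 5), cursors c1@1 c2@3, authorship .....
After op 5 (add_cursor(3)): buffer="okkhx" (len 5), cursors c1@1 c2@3 c3@3, authorship .....
After op 6 (insert('a')): buffer="oakkaahx" (len 8), cursors c1@2 c2@6 c3@6, authorship .1..23..
After op 7 (move_left): buffer="oakkaahx" (len 8), cursors c1@1 c2@5 c3@5, authorship .1..23..
After op 8 (move_right): buffer="oakkaahx" (len 8), cursors c1@2 c2@6 c3@6, authorship .1..23..

Answer: 2 6 6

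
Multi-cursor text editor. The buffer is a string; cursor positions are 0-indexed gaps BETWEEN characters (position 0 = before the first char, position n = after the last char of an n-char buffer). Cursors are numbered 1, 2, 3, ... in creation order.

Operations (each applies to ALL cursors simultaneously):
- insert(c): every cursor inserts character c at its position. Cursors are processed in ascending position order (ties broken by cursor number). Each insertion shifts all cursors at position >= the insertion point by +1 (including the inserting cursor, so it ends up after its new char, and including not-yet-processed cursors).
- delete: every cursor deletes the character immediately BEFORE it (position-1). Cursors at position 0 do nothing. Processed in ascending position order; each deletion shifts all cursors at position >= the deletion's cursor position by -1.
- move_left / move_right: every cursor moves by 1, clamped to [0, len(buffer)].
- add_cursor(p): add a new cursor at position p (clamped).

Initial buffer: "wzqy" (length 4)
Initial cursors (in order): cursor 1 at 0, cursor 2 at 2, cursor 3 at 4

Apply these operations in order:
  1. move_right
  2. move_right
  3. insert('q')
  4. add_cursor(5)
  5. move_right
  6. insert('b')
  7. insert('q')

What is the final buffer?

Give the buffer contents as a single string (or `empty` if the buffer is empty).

Answer: wzqqbqyqbqqbbqq

Derivation:
After op 1 (move_right): buffer="wzqy" (len 4), cursors c1@1 c2@3 c3@4, authorship ....
After op 2 (move_right): buffer="wzqy" (len 4), cursors c1@2 c2@4 c3@4, authorship ....
After op 3 (insert('q')): buffer="wzqqyqq" (len 7), cursors c1@3 c2@7 c3@7, authorship ..1..23
After op 4 (add_cursor(5)): buffer="wzqqyqq" (len 7), cursors c1@3 c4@5 c2@7 c3@7, authorship ..1..23
After op 5 (move_right): buffer="wzqqyqq" (len 7), cursors c1@4 c4@6 c2@7 c3@7, authorship ..1..23
After op 6 (insert('b')): buffer="wzqqbyqbqbb" (len 11), cursors c1@5 c4@8 c2@11 c3@11, authorship ..1.1.24323
After op 7 (insert('q')): buffer="wzqqbqyqbqqbbqq" (len 15), cursors c1@6 c4@10 c2@15 c3@15, authorship ..1.11.24432323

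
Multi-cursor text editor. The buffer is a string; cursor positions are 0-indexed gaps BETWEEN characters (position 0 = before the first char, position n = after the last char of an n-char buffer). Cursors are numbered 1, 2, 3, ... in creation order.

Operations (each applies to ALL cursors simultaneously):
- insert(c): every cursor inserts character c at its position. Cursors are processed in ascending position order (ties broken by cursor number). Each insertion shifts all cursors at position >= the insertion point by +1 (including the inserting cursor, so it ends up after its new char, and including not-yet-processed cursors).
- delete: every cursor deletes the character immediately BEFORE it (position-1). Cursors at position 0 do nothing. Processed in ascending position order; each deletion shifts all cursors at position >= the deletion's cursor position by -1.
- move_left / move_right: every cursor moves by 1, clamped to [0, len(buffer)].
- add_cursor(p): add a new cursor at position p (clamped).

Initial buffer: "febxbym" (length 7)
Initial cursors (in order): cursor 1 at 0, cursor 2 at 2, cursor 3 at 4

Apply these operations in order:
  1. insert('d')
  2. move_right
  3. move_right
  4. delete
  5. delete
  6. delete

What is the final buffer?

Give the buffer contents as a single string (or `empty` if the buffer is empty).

After op 1 (insert('d')): buffer="dfedbxdbym" (len 10), cursors c1@1 c2@4 c3@7, authorship 1..2..3...
After op 2 (move_right): buffer="dfedbxdbym" (len 10), cursors c1@2 c2@5 c3@8, authorship 1..2..3...
After op 3 (move_right): buffer="dfedbxdbym" (len 10), cursors c1@3 c2@6 c3@9, authorship 1..2..3...
After op 4 (delete): buffer="dfdbdbm" (len 7), cursors c1@2 c2@4 c3@6, authorship 1.2.3..
After op 5 (delete): buffer="dddm" (len 4), cursors c1@1 c2@2 c3@3, authorship 123.
After op 6 (delete): buffer="m" (len 1), cursors c1@0 c2@0 c3@0, authorship .

Answer: m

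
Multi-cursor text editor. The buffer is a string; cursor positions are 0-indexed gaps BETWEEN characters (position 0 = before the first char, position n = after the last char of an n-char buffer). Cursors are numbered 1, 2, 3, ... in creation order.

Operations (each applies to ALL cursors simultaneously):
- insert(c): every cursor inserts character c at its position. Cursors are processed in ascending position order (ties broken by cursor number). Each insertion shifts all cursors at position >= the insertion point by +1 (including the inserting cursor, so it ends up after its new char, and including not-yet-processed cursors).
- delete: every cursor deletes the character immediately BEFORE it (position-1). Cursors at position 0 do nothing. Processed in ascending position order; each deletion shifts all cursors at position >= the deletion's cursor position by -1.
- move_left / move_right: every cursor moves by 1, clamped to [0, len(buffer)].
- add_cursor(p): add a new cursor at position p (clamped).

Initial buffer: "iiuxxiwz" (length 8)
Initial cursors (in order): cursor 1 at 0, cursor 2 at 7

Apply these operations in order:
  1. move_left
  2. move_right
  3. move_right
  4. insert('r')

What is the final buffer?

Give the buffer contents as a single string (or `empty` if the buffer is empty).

Answer: iiruxxiwzr

Derivation:
After op 1 (move_left): buffer="iiuxxiwz" (len 8), cursors c1@0 c2@6, authorship ........
After op 2 (move_right): buffer="iiuxxiwz" (len 8), cursors c1@1 c2@7, authorship ........
After op 3 (move_right): buffer="iiuxxiwz" (len 8), cursors c1@2 c2@8, authorship ........
After op 4 (insert('r')): buffer="iiruxxiwzr" (len 10), cursors c1@3 c2@10, authorship ..1......2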